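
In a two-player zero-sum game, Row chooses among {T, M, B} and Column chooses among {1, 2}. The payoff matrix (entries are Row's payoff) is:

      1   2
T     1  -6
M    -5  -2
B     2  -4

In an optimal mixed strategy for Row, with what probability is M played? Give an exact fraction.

2/3

Row minima: T → -6, M → -5, B → -4; maximin = -4.
Column maxima: 1 → 2, 2 → -2; minimax = -2.
-4 ≠ -2, so there is no saddle point; optimal play is mixed.
T is strictly dominated by B, so Row never plays it.
On the remaining 2×2 (M, B vs 1, 2):
Let Row play M with probability p. Expected payoff against 1: (-5)p + 2(1−p) = −7p + 2; against 2: (-2)p + (-4)(1−p) = 2p − 4.
Setting these equal: −7p + 2 = 2p − 4 ⇒ −9p = -6 ⇒ p = 2/3, and the value is (-7)·(2/3) + 2 = -8/3.
For Column: with q = P(1), equating M's and B's payoffs gives −3q − 2 = 6q − 4 ⇒ q = 2/9.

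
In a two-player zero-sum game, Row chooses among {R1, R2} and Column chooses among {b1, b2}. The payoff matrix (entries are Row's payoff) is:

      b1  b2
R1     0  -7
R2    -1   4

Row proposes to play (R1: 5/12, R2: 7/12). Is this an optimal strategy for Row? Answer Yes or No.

Against b1 this mix gives (5/12)·0 + (7/12)·(-1) = -7/12.
Against b2 this mix gives (5/12)·(-7) + (7/12)·4 = -7/12.
All of Column's active replies (b1, b2) yield -7/12, and no column does worse for Row. The mix makes Column indifferent and guarantees -7/12, so it is optimal.

Yes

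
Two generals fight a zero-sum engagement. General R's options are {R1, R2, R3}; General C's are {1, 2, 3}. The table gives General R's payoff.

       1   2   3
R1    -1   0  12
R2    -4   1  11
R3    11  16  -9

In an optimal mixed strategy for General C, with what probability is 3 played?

4/11

Row minima: R1 → -1, R2 → -4, R3 → -9; maximin = -1.
Column maxima: 1 → 11, 2 → 16, 3 → 12; minimax = 11.
-1 ≠ 11, so there is no saddle point; optimal play is mixed.
2 is strictly dominated by 1 (it gives General R strictly more in every row), so General C never plays it.
With 2 eliminated, R2 is strictly dominated by R1 (R1 gives General R strictly more in every remaining column), so General R never plays it.
On the remaining 2×2 (R1, R3 vs 1, 3):
Let General R play R1 with probability p. Expected payoff against 1: (-1)p + 11(1−p) = −12p + 11; against 3: 12p + (-9)(1−p) = 21p − 9.
Setting these equal: −12p + 11 = 21p − 9 ⇒ −33p = -20 ⇒ p = 20/33, and the value is (-12)·(20/33) + 11 = 41/11.
For General C: with q = P(1), equating R1's and R3's payoffs gives −13q + 12 = 20q − 9 ⇒ q = 7/11.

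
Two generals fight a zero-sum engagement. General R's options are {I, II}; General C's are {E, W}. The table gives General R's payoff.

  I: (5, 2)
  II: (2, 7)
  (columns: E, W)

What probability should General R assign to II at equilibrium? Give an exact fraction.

Row minima: I → 2, II → 2; maximin = 2.
Column maxima: E → 5, W → 7; minimax = 5.
2 ≠ 5, so there is no saddle point; optimal play is mixed.
Let General R play I with probability p. Expected payoff against E: 5p + 2(1−p) = 3p + 2; against W: 2p + 7(1−p) = −5p + 7.
Setting these equal: 3p + 2 = −5p + 7 ⇒ 8p = 5 ⇒ p = 5/8, and the value is (3)·(5/8) + 2 = 31/8.
For General C: with q = P(E), equating I's and II's payoffs gives 3q + 2 = −5q + 7 ⇒ q = 5/8.

3/8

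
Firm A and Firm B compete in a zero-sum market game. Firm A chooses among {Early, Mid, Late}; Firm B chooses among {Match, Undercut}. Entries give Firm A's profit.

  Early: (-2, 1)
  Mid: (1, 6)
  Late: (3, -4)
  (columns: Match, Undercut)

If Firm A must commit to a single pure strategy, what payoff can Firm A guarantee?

1

Row minima: Early → -2, Mid → 1, Late → -4.
The best of these is 1.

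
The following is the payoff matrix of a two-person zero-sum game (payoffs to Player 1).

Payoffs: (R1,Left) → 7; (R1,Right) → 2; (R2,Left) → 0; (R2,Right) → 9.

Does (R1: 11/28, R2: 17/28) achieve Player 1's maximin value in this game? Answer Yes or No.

No

Against Left this mix gives (11/28)·7 + (17/28)·0 = 11/4.
Against Right this mix gives (11/28)·2 + (17/28)·9 = 25/4.
Player 2 will play Left, holding Player 1 to 11/4. Shifting weight toward the row that does better against Left would raise this floor (the equalizing mix achieves 9/2 against both Left and Right), so the proposed strategy is not optimal.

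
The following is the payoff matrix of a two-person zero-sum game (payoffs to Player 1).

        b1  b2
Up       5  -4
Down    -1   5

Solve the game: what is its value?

Row minima: Up → -4, Down → -1; maximin = -1.
Column maxima: b1 → 5, b2 → 5; minimax = 5.
-1 ≠ 5, so there is no saddle point; optimal play is mixed.
Let Player 1 play Up with probability p. Expected payoff against b1: 5p + (-1)(1−p) = 6p − 1; against b2: (-4)p + 5(1−p) = −9p + 5.
Setting these equal: 6p − 1 = −9p + 5 ⇒ 15p = 6 ⇒ p = 2/5, and the value is (6)·(2/5) − 1 = 7/5.
For Player 2: with q = P(b1), equating Up's and Down's payoffs gives 9q − 4 = −6q + 5 ⇒ q = 3/5.

7/5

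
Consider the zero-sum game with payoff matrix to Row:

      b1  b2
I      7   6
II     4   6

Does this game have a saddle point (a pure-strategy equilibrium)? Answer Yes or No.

Yes

Row minima: I → 6, II → 4; maximin = 6.
Column maxima: b1 → 7, b2 → 6; minimax = 6.
maximin = minimax = 6, so a saddle point exists.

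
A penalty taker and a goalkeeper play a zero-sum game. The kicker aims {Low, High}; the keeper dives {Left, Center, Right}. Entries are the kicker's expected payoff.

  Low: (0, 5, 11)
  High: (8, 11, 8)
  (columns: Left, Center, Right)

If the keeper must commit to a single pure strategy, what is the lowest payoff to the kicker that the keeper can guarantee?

8

Column maxima: Left → 8, Center → 11, Right → 11.
The smallest of these is 8.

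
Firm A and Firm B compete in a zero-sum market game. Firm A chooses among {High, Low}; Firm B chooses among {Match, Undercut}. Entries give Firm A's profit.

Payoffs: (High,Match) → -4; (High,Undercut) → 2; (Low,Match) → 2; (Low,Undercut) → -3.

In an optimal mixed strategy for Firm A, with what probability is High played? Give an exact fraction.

5/11

Row minima: High → -4, Low → -3; maximin = -3.
Column maxima: Match → 2, Undercut → 2; minimax = 2.
-3 ≠ 2, so there is no saddle point; optimal play is mixed.
Let Firm A play High with probability p. Expected payoff against Match: (-4)p + 2(1−p) = −6p + 2; against Undercut: 2p + (-3)(1−p) = 5p − 3.
Setting these equal: −6p + 2 = 5p − 3 ⇒ −11p = -5 ⇒ p = 5/11, and the value is (-6)·(5/11) + 2 = -8/11.
For Firm B: with q = P(Match), equating High's and Low's payoffs gives −6q + 2 = 5q − 3 ⇒ q = 5/11.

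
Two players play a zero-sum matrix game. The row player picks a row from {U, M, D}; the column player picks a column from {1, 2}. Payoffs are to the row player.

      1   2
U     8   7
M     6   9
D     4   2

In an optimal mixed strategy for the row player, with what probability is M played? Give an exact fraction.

Row minima: U → 7, M → 6, D → 2; maximin = 7.
Column maxima: 1 → 8, 2 → 9; minimax = 8.
7 ≠ 8, so there is no saddle point; optimal play is mixed.
D is strictly dominated by U, so the row player never plays it.
On the remaining 2×2 (U, M vs 1, 2):
Let the row player play U with probability p. Expected payoff against 1: 8p + 6(1−p) = 2p + 6; against 2: 7p + 9(1−p) = −2p + 9.
Setting these equal: 2p + 6 = −2p + 9 ⇒ 4p = 3 ⇒ p = 3/4, and the value is (2)·(3/4) + 6 = 15/2.
For the column player: with q = P(1), equating U's and M's payoffs gives q + 7 = −3q + 9 ⇒ q = 1/2.

1/4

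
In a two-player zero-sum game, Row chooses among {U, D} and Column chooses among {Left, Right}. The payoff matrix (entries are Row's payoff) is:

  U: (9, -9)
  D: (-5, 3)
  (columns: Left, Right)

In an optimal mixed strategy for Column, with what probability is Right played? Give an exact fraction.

Row minima: U → -9, D → -5; maximin = -5.
Column maxima: Left → 9, Right → 3; minimax = 3.
-5 ≠ 3, so there is no saddle point; optimal play is mixed.
Let Row play U with probability p. Expected payoff against Left: 9p + (-5)(1−p) = 14p − 5; against Right: (-9)p + 3(1−p) = −12p + 3.
Setting these equal: 14p − 5 = −12p + 3 ⇒ 26p = 8 ⇒ p = 4/13, and the value is (14)·(4/13) − 5 = -9/13.
For Column: with q = P(Left), equating U's and D's payoffs gives 18q − 9 = −8q + 3 ⇒ q = 6/13.

7/13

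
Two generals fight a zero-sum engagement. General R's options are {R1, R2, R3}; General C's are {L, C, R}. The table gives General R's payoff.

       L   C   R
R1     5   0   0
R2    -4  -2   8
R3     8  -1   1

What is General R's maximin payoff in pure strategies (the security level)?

Row minima: R1 → 0, R2 → -4, R3 → -1.
The best of these is 0.

0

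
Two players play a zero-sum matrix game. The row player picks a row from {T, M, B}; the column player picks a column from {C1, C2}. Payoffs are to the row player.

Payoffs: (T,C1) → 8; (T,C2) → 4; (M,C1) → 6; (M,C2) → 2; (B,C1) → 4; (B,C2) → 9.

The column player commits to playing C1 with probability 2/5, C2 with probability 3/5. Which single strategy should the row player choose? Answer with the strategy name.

Expected payoff of T: (2/5)·8 + (3/5)·4 = 28/5.
Expected payoff of M: (2/5)·6 + (3/5)·2 = 18/5.
Expected payoff of B: (2/5)·4 + (3/5)·9 = 7.
The largest is 7, so the row player's best response is B.

B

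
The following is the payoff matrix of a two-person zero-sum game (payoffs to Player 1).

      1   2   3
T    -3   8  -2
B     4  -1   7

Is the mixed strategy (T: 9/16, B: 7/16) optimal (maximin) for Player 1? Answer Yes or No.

Against 1 this mix gives (9/16)·(-3) + (7/16)·4 = 1/16.
Against 2 this mix gives (9/16)·8 + (7/16)·(-1) = 65/16.
Against 3 this mix gives (9/16)·(-2) + (7/16)·7 = 31/16.
Player 2 will play 1, holding Player 1 to 1/16. Shifting weight toward the row that does better against 1 would raise this floor (the equalizing mix achieves 29/16 against both 1 and 2), so the proposed strategy is not optimal.

No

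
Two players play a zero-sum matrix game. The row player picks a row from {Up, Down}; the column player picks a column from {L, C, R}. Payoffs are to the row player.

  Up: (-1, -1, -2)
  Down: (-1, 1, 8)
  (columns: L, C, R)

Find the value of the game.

-1

Row minima: Up → -2, Down → -1; maximin = -1.
Column maxima: L → -1, C → 1, R → 8; minimax = -1.
Since maximin = minimax = -1, there is a saddle point and the value is -1.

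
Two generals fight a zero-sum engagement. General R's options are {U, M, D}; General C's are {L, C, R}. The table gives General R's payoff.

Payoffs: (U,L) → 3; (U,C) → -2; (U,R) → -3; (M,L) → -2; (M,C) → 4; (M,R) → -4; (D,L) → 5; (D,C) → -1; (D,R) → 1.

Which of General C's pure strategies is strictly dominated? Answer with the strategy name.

R holds General R's payoff strictly below L in every row: -3 < 3, -4 < -2, 1 < 5.
So L is strictly dominated for General C.

L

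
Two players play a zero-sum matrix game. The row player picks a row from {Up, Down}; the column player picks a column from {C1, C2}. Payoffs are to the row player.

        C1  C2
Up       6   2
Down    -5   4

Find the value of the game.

Row minima: Up → 2, Down → -5; maximin = 2.
Column maxima: C1 → 6, C2 → 4; minimax = 4.
2 ≠ 4, so there is no saddle point; optimal play is mixed.
Let the row player play Up with probability p. Expected payoff against C1: 6p + (-5)(1−p) = 11p − 5; against C2: 2p + 4(1−p) = −2p + 4.
Setting these equal: 11p − 5 = −2p + 4 ⇒ 13p = 9 ⇒ p = 9/13, and the value is (11)·(9/13) − 5 = 34/13.
For the column player: with q = P(C1), equating Up's and Down's payoffs gives 4q + 2 = −9q + 4 ⇒ q = 2/13.

34/13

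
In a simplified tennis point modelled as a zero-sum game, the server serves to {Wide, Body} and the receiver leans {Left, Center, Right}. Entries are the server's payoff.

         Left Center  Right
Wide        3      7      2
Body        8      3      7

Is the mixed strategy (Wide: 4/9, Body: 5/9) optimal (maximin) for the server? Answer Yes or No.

Yes

Against Left this mix gives (4/9)·3 + (5/9)·8 = 52/9.
Against Center this mix gives (4/9)·7 + (5/9)·3 = 43/9.
Against Right this mix gives (4/9)·2 + (5/9)·7 = 43/9.
All of the receiver's active replies (Center, Right) yield 43/9, and no column does worse for the server. The mix makes the receiver indifferent and guarantees 43/9, so it is optimal.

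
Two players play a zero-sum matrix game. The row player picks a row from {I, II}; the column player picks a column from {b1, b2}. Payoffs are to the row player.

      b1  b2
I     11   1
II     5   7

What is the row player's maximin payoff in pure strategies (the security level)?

Row minima: I → 1, II → 5.
The best of these is 5.

5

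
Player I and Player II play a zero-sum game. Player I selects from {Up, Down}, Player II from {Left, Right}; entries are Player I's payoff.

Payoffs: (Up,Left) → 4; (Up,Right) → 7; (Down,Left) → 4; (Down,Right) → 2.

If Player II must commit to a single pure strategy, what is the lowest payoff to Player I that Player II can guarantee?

Column maxima: Left → 4, Right → 7.
The smallest of these is 4.

4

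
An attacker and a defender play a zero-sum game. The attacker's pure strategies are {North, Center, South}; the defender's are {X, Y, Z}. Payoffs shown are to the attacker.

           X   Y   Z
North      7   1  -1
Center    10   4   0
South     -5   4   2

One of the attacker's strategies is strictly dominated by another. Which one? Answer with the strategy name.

Center gives a strictly higher payoff than North against every column: 10 > 7, 4 > 1, 0 > -1.
So North is strictly dominated and the attacker never plays it.

North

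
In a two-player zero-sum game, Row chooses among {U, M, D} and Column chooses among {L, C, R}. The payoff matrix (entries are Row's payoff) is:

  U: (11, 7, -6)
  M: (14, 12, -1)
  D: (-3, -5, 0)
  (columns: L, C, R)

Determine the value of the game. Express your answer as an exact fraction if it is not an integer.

Row minima: U → -6, M → -1, D → -5; maximin = -1.
Column maxima: L → 14, C → 12, R → 0; minimax = 0.
-1 ≠ 0, so there is no saddle point; optimal play is mixed.
U is strictly dominated by M, so Row never plays it.
L is strictly dominated by C (it gives Row strictly more in every row), so Column never plays it.
On the remaining 2×2 (M, D vs C, R):
Let Row play M with probability p. Expected payoff against C: 12p + (-5)(1−p) = 17p − 5; against R: (-1)p + 0(1−p) = −p.
Setting these equal: 17p − 5 = −p ⇒ 18p = 5 ⇒ p = 5/18, and the value is (17)·(5/18) − 5 = -5/18.
For Column: with q = P(C), equating M's and D's payoffs gives 13q − 1 = −5q ⇒ q = 1/18.

-5/18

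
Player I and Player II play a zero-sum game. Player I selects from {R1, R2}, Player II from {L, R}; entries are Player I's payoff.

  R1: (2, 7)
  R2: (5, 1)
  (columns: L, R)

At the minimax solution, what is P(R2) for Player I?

Row minima: R1 → 2, R2 → 1; maximin = 2.
Column maxima: L → 5, R → 7; minimax = 5.
2 ≠ 5, so there is no saddle point; optimal play is mixed.
Let Player I play R1 with probability p. Expected payoff against L: 2p + 5(1−p) = −3p + 5; against R: 7p + 1(1−p) = 6p + 1.
Setting these equal: −3p + 5 = 6p + 1 ⇒ −9p = -4 ⇒ p = 4/9, and the value is (-3)·(4/9) + 5 = 11/3.
For Player II: with q = P(L), equating R1's and R2's payoffs gives −5q + 7 = 4q + 1 ⇒ q = 2/3.

5/9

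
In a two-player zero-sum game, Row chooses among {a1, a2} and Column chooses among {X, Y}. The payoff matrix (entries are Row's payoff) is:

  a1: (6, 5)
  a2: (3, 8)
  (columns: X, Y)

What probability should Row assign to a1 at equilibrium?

Row minima: a1 → 5, a2 → 3; maximin = 5.
Column maxima: X → 6, Y → 8; minimax = 6.
5 ≠ 6, so there is no saddle point; optimal play is mixed.
Let Row play a1 with probability p. Expected payoff against X: 6p + 3(1−p) = 3p + 3; against Y: 5p + 8(1−p) = −3p + 8.
Setting these equal: 3p + 3 = −3p + 8 ⇒ 6p = 5 ⇒ p = 5/6, and the value is (3)·(5/6) + 3 = 11/2.
For Column: with q = P(X), equating a1's and a2's payoffs gives q + 5 = −5q + 8 ⇒ q = 1/2.

5/6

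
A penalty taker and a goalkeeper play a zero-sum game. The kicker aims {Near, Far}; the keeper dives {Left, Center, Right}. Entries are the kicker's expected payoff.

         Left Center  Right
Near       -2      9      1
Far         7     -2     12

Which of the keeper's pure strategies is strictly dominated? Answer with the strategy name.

Right

Left holds the kicker's payoff strictly below Right in every row: -2 < 1, 7 < 12.
So Right is strictly dominated for the keeper.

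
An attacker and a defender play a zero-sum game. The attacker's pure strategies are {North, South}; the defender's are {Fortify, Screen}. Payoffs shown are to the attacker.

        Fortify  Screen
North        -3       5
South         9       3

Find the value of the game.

Row minima: North → -3, South → 3; maximin = 3.
Column maxima: Fortify → 9, Screen → 5; minimax = 5.
3 ≠ 5, so there is no saddle point; optimal play is mixed.
Let the attacker play North with probability p. Expected payoff against Fortify: (-3)p + 9(1−p) = −12p + 9; against Screen: 5p + 3(1−p) = 2p + 3.
Setting these equal: −12p + 9 = 2p + 3 ⇒ −14p = -6 ⇒ p = 3/7, and the value is (-12)·(3/7) + 9 = 27/7.
For the defender: with q = P(Fortify), equating North's and South's payoffs gives −8q + 5 = 6q + 3 ⇒ q = 1/7.

27/7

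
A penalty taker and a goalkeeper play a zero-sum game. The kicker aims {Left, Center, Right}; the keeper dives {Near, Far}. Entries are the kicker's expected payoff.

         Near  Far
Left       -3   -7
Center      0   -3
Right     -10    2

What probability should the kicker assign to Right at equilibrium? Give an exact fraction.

Row minima: Left → -7, Center → -3, Right → -10; maximin = -3.
Column maxima: Near → 0, Far → 2; minimax = 0.
-3 ≠ 0, so there is no saddle point; optimal play is mixed.
Left is strictly dominated by Center, so the kicker never plays it.
On the remaining 2×2 (Center, Right vs Near, Far):
Let the kicker play Center with probability p. Expected payoff against Near: 0p + (-10)(1−p) = 10p − 10; against Far: (-3)p + 2(1−p) = −5p + 2.
Setting these equal: 10p − 10 = −5p + 2 ⇒ 15p = 12 ⇒ p = 4/5, and the value is (10)·(4/5) − 10 = -2.
For the keeper: with q = P(Near), equating Center's and Right's payoffs gives 3q − 3 = −12q + 2 ⇒ q = 1/3.

1/5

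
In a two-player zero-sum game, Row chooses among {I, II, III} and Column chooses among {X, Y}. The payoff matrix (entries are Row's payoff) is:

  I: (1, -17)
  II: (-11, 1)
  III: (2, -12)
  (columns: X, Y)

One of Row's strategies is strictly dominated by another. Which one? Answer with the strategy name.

I

III gives a strictly higher payoff than I against every column: 2 > 1, -12 > -17.
So I is strictly dominated and Row never plays it.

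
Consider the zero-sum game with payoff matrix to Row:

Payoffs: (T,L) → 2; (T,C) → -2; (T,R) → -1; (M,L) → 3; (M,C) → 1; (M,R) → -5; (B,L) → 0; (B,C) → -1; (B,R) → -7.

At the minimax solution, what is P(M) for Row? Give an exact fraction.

1/7

Row minima: T → -2, M → -5, B → -7; maximin = -2.
Column maxima: L → 3, C → 1, R → -1; minimax = -1.
-2 ≠ -1, so there is no saddle point; optimal play is mixed.
B is strictly dominated by M, so Row never plays it.
L is strictly dominated by C (it gives Row strictly more in every row), so Column never plays it.
On the remaining 2×2 (T, M vs C, R):
Let Row play T with probability p. Expected payoff against C: (-2)p + 1(1−p) = −3p + 1; against R: (-1)p + (-5)(1−p) = 4p − 5.
Setting these equal: −3p + 1 = 4p − 5 ⇒ −7p = -6 ⇒ p = 6/7, and the value is (-3)·(6/7) + 1 = -11/7.
For Column: with q = P(C), equating T's and M's payoffs gives −q − 1 = 6q − 5 ⇒ q = 4/7.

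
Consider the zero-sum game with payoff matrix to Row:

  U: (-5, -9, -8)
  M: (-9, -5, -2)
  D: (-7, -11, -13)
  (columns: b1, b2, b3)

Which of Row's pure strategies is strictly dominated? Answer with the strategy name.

D

U gives a strictly higher payoff than D against every column: -5 > -7, -9 > -11, -8 > -13.
So D is strictly dominated and Row never plays it.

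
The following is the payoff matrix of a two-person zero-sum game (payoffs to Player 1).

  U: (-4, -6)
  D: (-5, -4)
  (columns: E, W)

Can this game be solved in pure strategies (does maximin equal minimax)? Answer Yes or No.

No

Row minima: U → -6, D → -5; maximin = -5.
Column maxima: E → -4, W → -4; minimax = -4.
-5 ≠ -4, so no pure-strategy equilibrium exists.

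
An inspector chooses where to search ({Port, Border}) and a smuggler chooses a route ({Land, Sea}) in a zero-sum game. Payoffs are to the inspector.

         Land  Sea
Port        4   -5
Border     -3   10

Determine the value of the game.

Row minima: Port → -5, Border → -3; maximin = -3.
Column maxima: Land → 4, Sea → 10; minimax = 4.
-3 ≠ 4, so there is no saddle point; optimal play is mixed.
Let the inspector play Port with probability p. Expected payoff against Land: 4p + (-3)(1−p) = 7p − 3; against Sea: (-5)p + 10(1−p) = −15p + 10.
Setting these equal: 7p − 3 = −15p + 10 ⇒ 22p = 13 ⇒ p = 13/22, and the value is (7)·(13/22) − 3 = 25/22.
For the smuggler: with q = P(Land), equating Port's and Border's payoffs gives 9q − 5 = −13q + 10 ⇒ q = 15/22.

25/22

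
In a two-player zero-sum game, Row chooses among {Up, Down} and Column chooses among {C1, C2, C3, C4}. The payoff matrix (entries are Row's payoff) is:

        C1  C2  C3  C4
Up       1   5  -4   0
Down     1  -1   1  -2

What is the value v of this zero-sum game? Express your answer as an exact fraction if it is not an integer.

Row minima: Up → -4, Down → -2; maximin = -2.
Column maxima: C1 → 1, C2 → 5, C3 → 1, C4 → 0; minimax = 0.
-2 ≠ 0, so there is no saddle point; optimal play is mixed.
C1 is strictly dominated by C4 (it gives Row strictly more in every row), so Column never plays it.
C2 is strictly dominated by C4 (it gives Row strictly more in every row), so Column never plays it.
On the remaining 2×2 (Up, Down vs C3, C4):
Let Row play Up with probability p. Expected payoff against C3: (-4)p + 1(1−p) = −5p + 1; against C4: 0p + (-2)(1−p) = 2p − 2.
Setting these equal: −5p + 1 = 2p − 2 ⇒ −7p = -3 ⇒ p = 3/7, and the value is (-5)·(3/7) + 1 = -8/7.
For Column: with q = P(C3), equating Up's and Down's payoffs gives −4q = 3q − 2 ⇒ q = 2/7.

-8/7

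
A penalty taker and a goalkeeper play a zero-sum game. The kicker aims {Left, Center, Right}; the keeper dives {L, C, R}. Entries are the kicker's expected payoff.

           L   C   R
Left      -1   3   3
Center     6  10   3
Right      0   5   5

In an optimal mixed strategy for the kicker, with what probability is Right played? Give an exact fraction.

3/8

Row minima: Left → -1, Center → 3, Right → 0; maximin = 3.
Column maxima: L → 6, C → 10, R → 5; minimax = 5.
3 ≠ 5, so there is no saddle point; optimal play is mixed.
Left is strictly dominated by Right, so the kicker never plays it.
C is strictly dominated by L (it gives the kicker strictly more in every row), so the keeper never plays it.
On the remaining 2×2 (Center, Right vs L, R):
Let the kicker play Center with probability p. Expected payoff against L: 6p + 0(1−p) = 6p; against R: 3p + 5(1−p) = −2p + 5.
Setting these equal: 6p = −2p + 5 ⇒ 8p = 5 ⇒ p = 5/8, and the value is (6)·(5/8) = 15/4.
For the keeper: with q = P(L), equating Center's and Right's payoffs gives 3q + 3 = −5q + 5 ⇒ q = 1/4.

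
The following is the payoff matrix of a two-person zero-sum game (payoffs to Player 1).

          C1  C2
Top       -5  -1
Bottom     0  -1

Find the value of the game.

-1

Row minima: Top → -5, Bottom → -1; maximin = -1.
Column maxima: C1 → 0, C2 → -1; minimax = -1.
Since maximin = minimax = -1, there is a saddle point and the value is -1.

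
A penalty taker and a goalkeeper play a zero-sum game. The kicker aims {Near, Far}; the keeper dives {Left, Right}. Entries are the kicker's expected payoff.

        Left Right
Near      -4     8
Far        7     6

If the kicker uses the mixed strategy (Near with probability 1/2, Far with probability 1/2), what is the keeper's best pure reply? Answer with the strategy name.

Left

If the keeper plays Left, the kicker's expected payoff is (1/2)·(-4) + (1/2)·7 = 3/2.
If the keeper plays Right, the kicker's expected payoff is (1/2)·8 + (1/2)·6 = 7.
The keeper minimizes the kicker's payoff; the smallest is 3/2, so the best response is Left.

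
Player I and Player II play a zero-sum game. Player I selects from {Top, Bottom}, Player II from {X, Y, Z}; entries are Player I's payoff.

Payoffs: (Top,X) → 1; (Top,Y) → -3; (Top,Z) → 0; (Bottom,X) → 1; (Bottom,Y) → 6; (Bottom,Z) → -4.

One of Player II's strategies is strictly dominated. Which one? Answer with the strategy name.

X

Z holds Player I's payoff strictly below X in every row: 0 < 1, -4 < 1.
So X is strictly dominated for Player II.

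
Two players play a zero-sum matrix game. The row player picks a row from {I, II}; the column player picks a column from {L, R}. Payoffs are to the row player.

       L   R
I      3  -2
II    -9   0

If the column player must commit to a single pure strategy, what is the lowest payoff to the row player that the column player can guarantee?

0

Column maxima: L → 3, R → 0.
The smallest of these is 0.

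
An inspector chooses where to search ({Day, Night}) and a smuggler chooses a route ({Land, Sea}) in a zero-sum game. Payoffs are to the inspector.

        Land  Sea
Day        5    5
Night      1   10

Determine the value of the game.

Row minima: Day → 5, Night → 1; maximin = 5.
Column maxima: Land → 5, Sea → 10; minimax = 5.
Since maximin = minimax = 5, there is a saddle point and the value is 5.

5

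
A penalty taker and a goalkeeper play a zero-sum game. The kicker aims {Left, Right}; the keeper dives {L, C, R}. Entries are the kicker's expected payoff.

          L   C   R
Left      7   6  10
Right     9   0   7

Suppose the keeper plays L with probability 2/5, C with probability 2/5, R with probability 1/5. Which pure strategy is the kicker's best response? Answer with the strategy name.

Expected payoff of Left: (2/5)·7 + (2/5)·6 + (1/5)·10 = 36/5.
Expected payoff of Right: (2/5)·9 + (2/5)·0 + (1/5)·7 = 5.
The largest is 36/5, so the kicker's best response is Left.

Left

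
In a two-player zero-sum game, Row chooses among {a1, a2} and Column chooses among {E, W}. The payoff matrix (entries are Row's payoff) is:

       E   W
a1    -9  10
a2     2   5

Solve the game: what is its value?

2

Row minima: a1 → -9, a2 → 2; maximin = 2.
Column maxima: E → 2, W → 10; minimax = 2.
Since maximin = minimax = 2, there is a saddle point and the value is 2.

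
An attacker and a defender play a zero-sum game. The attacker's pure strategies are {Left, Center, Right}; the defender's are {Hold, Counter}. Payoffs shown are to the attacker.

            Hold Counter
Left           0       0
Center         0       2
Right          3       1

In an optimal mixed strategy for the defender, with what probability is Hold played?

1/4

Row minima: Left → 0, Center → 0, Right → 1; maximin = 1.
Column maxima: Hold → 3, Counter → 2; minimax = 2.
1 ≠ 2, so there is no saddle point; optimal play is mixed.
Left is strictly dominated by Right, so the attacker never plays it.
On the remaining 2×2 (Center, Right vs Hold, Counter):
Let the attacker play Center with probability p. Expected payoff against Hold: 0p + 3(1−p) = −3p + 3; against Counter: 2p + 1(1−p) = p + 1.
Setting these equal: −3p + 3 = p + 1 ⇒ −4p = -2 ⇒ p = 1/2, and the value is (-3)·(1/2) + 3 = 3/2.
For the defender: with q = P(Hold), equating Center's and Right's payoffs gives −2q + 2 = 2q + 1 ⇒ q = 1/4.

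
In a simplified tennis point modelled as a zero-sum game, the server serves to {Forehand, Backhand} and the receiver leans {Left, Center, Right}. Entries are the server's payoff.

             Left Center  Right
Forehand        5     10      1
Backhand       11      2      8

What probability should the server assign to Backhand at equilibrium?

3/5

Row minima: Forehand → 1, Backhand → 2; maximin = 2.
Column maxima: Left → 11, Center → 10, Right → 8; minimax = 8.
2 ≠ 8, so there is no saddle point; optimal play is mixed.
Left is strictly dominated by Right (it gives the server strictly more in every row), so the receiver never plays it.
On the remaining 2×2 (Forehand, Backhand vs Center, Right):
Let the server play Forehand with probability p. Expected payoff against Center: 10p + 2(1−p) = 8p + 2; against Right: 1p + 8(1−p) = −7p + 8.
Setting these equal: 8p + 2 = −7p + 8 ⇒ 15p = 6 ⇒ p = 2/5, and the value is (8)·(2/5) + 2 = 26/5.
For the receiver: with q = P(Center), equating Forehand's and Backhand's payoffs gives 9q + 1 = −6q + 8 ⇒ q = 7/15.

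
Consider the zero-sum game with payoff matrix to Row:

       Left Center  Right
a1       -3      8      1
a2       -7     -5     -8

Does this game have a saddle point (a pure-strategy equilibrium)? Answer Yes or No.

Row minima: a1 → -3, a2 → -8; maximin = -3.
Column maxima: Left → -3, Center → 8, Right → 1; minimax = -3.
maximin = minimax = -3, so a saddle point exists.

Yes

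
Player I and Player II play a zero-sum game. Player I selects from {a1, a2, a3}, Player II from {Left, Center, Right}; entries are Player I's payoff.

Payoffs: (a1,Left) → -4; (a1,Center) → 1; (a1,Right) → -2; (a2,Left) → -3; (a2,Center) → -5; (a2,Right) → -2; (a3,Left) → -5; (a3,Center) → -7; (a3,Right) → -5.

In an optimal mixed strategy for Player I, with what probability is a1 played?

2/7

Row minima: a1 → -4, a2 → -5, a3 → -7; maximin = -4.
Column maxima: Left → -3, Center → 1, Right → -2; minimax = -3.
-4 ≠ -3, so there is no saddle point; optimal play is mixed.
a3 is strictly dominated by a1, so Player I never plays it.
With a3 eliminated, Right is strictly dominated by Left (it gives Player I strictly more in every remaining row), so Player II never plays it.
On the remaining 2×2 (a1, a2 vs Left, Center):
Let Player I play a1 with probability p. Expected payoff against Left: (-4)p + (-3)(1−p) = −p − 3; against Center: 1p + (-5)(1−p) = 6p − 5.
Setting these equal: −p − 3 = 6p − 5 ⇒ −7p = -2 ⇒ p = 2/7, and the value is (-1)·(2/7) − 3 = -23/7.
For Player II: with q = P(Left), equating a1's and a2's payoffs gives −5q + 1 = 2q − 5 ⇒ q = 6/7.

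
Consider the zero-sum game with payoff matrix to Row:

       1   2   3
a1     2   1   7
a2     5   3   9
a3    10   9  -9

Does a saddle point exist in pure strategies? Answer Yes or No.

No

Row minima: a1 → 1, a2 → 3, a3 → -9; maximin = 3.
Column maxima: 1 → 10, 2 → 9, 3 → 9; minimax = 9.
3 ≠ 9, so no pure-strategy equilibrium exists.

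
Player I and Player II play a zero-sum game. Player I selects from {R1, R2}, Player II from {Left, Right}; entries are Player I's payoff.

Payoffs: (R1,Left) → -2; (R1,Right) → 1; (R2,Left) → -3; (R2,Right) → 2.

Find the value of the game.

-2

Row minima: R1 → -2, R2 → -3; maximin = -2.
Column maxima: Left → -2, Right → 2; minimax = -2.
Since maximin = minimax = -2, there is a saddle point and the value is -2.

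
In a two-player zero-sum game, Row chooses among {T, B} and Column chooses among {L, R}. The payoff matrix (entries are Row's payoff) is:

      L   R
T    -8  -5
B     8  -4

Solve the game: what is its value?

-4

Row minima: T → -8, B → -4; maximin = -4.
Column maxima: L → 8, R → -4; minimax = -4.
Since maximin = minimax = -4, there is a saddle point and the value is -4.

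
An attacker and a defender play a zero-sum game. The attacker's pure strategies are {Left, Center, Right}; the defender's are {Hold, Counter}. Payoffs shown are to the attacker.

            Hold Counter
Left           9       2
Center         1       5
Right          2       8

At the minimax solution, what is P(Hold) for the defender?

6/13

Row minima: Left → 2, Center → 1, Right → 2; maximin = 2.
Column maxima: Hold → 9, Counter → 8; minimax = 8.
2 ≠ 8, so there is no saddle point; optimal play is mixed.
Center is strictly dominated by Right, so the attacker never plays it.
On the remaining 2×2 (Left, Right vs Hold, Counter):
Let the attacker play Left with probability p. Expected payoff against Hold: 9p + 2(1−p) = 7p + 2; against Counter: 2p + 8(1−p) = −6p + 8.
Setting these equal: 7p + 2 = −6p + 8 ⇒ 13p = 6 ⇒ p = 6/13, and the value is (7)·(6/13) + 2 = 68/13.
For the defender: with q = P(Hold), equating Left's and Right's payoffs gives 7q + 2 = −6q + 8 ⇒ q = 6/13.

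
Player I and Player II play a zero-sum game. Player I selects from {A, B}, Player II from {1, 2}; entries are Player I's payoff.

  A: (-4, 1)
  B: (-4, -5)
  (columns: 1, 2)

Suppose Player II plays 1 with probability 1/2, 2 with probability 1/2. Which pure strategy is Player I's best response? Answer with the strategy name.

A

Expected payoff of A: (1/2)·(-4) + (1/2)·1 = -3/2.
Expected payoff of B: (1/2)·(-4) + (1/2)·(-5) = -9/2.
The largest is -3/2, so Player I's best response is A.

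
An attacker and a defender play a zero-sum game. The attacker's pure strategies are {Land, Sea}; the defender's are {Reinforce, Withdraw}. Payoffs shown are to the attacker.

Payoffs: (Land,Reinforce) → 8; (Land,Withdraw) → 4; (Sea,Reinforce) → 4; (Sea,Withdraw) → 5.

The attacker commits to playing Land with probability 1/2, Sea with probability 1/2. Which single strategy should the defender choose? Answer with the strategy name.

Withdraw

If the defender plays Reinforce, the attacker's expected payoff is (1/2)·8 + (1/2)·4 = 6.
If the defender plays Withdraw, the attacker's expected payoff is (1/2)·4 + (1/2)·5 = 9/2.
The defender minimizes the attacker's payoff; the smallest is 9/2, so the best response is Withdraw.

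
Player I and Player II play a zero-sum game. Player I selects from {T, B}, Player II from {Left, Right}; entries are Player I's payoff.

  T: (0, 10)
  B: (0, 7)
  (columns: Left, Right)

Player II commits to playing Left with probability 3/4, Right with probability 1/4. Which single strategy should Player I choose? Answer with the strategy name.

Expected payoff of T: (3/4)·0 + (1/4)·10 = 5/2.
Expected payoff of B: (3/4)·0 + (1/4)·7 = 7/4.
The largest is 5/2, so Player I's best response is T.

T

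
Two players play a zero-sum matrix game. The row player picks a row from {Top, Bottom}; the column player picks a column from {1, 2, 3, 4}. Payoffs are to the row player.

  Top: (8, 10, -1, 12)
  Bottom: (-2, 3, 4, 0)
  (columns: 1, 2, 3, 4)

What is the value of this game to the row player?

2

Row minima: Top → -1, Bottom → -2; maximin = -1.
Column maxima: 1 → 8, 2 → 10, 3 → 4, 4 → 12; minimax = 4.
-1 ≠ 4, so there is no saddle point; optimal play is mixed.
2 is strictly dominated by 1 (it gives the row player strictly more in every row), so the column player never plays it.
4 is strictly dominated by 1 (it gives the row player strictly more in every row), so the column player never plays it.
On the remaining 2×2 (Top, Bottom vs 1, 3):
Let the row player play Top with probability p. Expected payoff against 1: 8p + (-2)(1−p) = 10p − 2; against 3: (-1)p + 4(1−p) = −5p + 4.
Setting these equal: 10p − 2 = −5p + 4 ⇒ 15p = 6 ⇒ p = 2/5, and the value is (10)·(2/5) − 2 = 2.
For the column player: with q = P(1), equating Top's and Bottom's payoffs gives 9q − 1 = −6q + 4 ⇒ q = 1/3.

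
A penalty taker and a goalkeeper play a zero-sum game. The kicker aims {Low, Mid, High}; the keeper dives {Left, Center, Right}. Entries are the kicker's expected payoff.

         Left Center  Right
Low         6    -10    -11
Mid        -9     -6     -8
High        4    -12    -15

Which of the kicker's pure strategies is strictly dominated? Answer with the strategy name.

High

Low gives a strictly higher payoff than High against every column: 6 > 4, -10 > -12, -11 > -15.
So High is strictly dominated and the kicker never plays it.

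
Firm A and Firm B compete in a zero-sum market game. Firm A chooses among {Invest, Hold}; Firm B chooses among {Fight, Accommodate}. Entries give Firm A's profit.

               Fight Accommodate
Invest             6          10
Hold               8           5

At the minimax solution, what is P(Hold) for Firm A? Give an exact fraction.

Row minima: Invest → 6, Hold → 5; maximin = 6.
Column maxima: Fight → 8, Accommodate → 10; minimax = 8.
6 ≠ 8, so there is no saddle point; optimal play is mixed.
Let Firm A play Invest with probability p. Expected payoff against Fight: 6p + 8(1−p) = −2p + 8; against Accommodate: 10p + 5(1−p) = 5p + 5.
Setting these equal: −2p + 8 = 5p + 5 ⇒ −7p = -3 ⇒ p = 3/7, and the value is (-2)·(3/7) + 8 = 50/7.
For Firm B: with q = P(Fight), equating Invest's and Hold's payoffs gives −4q + 10 = 3q + 5 ⇒ q = 5/7.

4/7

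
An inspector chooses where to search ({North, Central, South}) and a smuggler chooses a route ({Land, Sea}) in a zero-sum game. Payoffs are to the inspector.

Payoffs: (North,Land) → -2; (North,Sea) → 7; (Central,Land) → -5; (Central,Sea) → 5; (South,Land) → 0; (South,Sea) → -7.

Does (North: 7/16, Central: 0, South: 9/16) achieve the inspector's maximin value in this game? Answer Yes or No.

Against Land this mix gives (7/16)·(-2) + (9/16)·0 = -7/8.
Against Sea this mix gives (7/16)·7 + (9/16)·(-7) = -7/8.
All of the smuggler's active replies (Land, Sea) yield -7/8, and no column does worse for the inspector. The mix makes the smuggler indifferent and guarantees -7/8, so it is optimal.

Yes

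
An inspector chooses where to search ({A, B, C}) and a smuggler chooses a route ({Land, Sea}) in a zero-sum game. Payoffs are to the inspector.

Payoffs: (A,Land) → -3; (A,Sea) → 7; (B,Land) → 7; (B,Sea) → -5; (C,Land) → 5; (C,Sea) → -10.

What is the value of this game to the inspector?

17/11

Row minima: A → -3, B → -5, C → -10; maximin = -3.
Column maxima: Land → 7, Sea → 7; minimax = 7.
-3 ≠ 7, so there is no saddle point; optimal play is mixed.
C is strictly dominated by B, so the inspector never plays it.
On the remaining 2×2 (A, B vs Land, Sea):
Let the inspector play A with probability p. Expected payoff against Land: (-3)p + 7(1−p) = −10p + 7; against Sea: 7p + (-5)(1−p) = 12p − 5.
Setting these equal: −10p + 7 = 12p − 5 ⇒ −22p = -12 ⇒ p = 6/11, and the value is (-10)·(6/11) + 7 = 17/11.
For the smuggler: with q = P(Land), equating A's and B's payoffs gives −10q + 7 = 12q − 5 ⇒ q = 6/11.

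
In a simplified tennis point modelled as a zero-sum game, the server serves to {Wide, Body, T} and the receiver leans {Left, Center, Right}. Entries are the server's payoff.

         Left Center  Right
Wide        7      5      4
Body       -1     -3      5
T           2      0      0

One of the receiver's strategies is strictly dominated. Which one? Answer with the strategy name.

Center holds the server's payoff strictly below Left in every row: 5 < 7, -3 < -1, 0 < 2.
So Left is strictly dominated for the receiver.

Left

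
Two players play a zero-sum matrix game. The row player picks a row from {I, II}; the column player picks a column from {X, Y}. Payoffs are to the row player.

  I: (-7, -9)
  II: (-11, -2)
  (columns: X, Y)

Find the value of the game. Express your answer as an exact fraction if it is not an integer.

-85/11

Row minima: I → -9, II → -11; maximin = -9.
Column maxima: X → -7, Y → -2; minimax = -7.
-9 ≠ -7, so there is no saddle point; optimal play is mixed.
Let the row player play I with probability p. Expected payoff against X: (-7)p + (-11)(1−p) = 4p − 11; against Y: (-9)p + (-2)(1−p) = −7p − 2.
Setting these equal: 4p − 11 = −7p − 2 ⇒ 11p = 9 ⇒ p = 9/11, and the value is (4)·(9/11) − 11 = -85/11.
For the column player: with q = P(X), equating I's and II's payoffs gives 2q − 9 = −9q − 2 ⇒ q = 7/11.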